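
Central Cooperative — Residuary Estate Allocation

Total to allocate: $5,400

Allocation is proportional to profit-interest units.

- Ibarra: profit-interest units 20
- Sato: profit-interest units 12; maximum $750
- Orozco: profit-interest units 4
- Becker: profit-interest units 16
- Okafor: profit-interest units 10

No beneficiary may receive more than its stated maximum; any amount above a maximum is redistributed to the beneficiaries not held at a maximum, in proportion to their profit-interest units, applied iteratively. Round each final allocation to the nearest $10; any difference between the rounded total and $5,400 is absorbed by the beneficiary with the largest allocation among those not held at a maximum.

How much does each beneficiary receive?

Sum of profit-interest units: 62.
Proportional shares (ignoring caps): Ibarra 1,741.94; Sato 1,045.16; Orozco 348.39; Becker 1,393.55; Okafor 870.97.
Cap binds for Sato ($750); remaining pool $4,650 reallocated over remaining profit-interest units 50.
Redistributed shares: Ibarra 1,860.00 → $1,860; Orozco 372.00 → $370; Becker 1,488.00 → $1,490; Okafor 930.00 → $930.

Ibarra: $1,860 | Sato: $750 | Orozco: $370 | Becker: $1,490 | Okafor: $930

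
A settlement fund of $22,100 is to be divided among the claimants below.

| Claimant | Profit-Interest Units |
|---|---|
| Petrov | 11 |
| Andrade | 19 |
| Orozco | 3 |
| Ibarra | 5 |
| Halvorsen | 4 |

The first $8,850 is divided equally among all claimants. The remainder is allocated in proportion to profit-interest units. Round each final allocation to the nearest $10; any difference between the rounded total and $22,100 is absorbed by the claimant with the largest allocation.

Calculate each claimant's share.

First tranche $8,850 split equally: $1,770 each.
Remainder $13,250 by profit-interest units (total 42): Petrov 3,470.24 → $3,470; Andrade 5,994.05 → $5,990; Orozco 946.43 → $950; Ibarra 1,577.38 → $1,580; Halvorsen 1,261.90 → $1,260.
Totals: Petrov $1,770 + $3,470 = $5,240; Andrade $1,770 + $5,990 = $7,760; Orozco $1,770 + $950 = $2,720; Ibarra $1,770 + $1,580 = $3,350; Halvorsen $1,770 + $1,260 = $3,030.

Petrov: $5,240 · Andrade: $7,760 · Orozco: $2,720 · Ibarra: $3,350 · Halvorsen: $3,030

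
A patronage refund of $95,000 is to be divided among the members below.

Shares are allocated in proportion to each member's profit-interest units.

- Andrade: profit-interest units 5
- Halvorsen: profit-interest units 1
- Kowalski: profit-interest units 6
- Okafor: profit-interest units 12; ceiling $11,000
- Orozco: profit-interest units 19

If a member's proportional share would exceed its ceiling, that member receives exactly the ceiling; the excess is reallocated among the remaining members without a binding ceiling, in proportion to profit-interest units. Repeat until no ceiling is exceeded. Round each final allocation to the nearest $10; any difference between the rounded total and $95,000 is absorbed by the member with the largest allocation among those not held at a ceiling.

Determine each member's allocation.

Andrade: $13,550; Halvorsen: $2,710; Kowalski: $16,260; Okafor: $11,000; Orozco: $51,480

Profit-interest units total: 43.
Pro-rata shares before constraints: Andrade 11,046.51; Halvorsen 2,209.30; Kowalski 13,255.81; Okafor 26,511.63; Orozco 41,976.74.
Held at cap: Okafor ($11,000); residual $84,000 reallocated over remaining profit-interest units 31.
Redistributed shares: Andrade 13,548.39 → $13,550; Halvorsen 2,709.68 → $2,710; Kowalski 16,258.06 → $16,260; Orozco 51,483.87 → $51,480.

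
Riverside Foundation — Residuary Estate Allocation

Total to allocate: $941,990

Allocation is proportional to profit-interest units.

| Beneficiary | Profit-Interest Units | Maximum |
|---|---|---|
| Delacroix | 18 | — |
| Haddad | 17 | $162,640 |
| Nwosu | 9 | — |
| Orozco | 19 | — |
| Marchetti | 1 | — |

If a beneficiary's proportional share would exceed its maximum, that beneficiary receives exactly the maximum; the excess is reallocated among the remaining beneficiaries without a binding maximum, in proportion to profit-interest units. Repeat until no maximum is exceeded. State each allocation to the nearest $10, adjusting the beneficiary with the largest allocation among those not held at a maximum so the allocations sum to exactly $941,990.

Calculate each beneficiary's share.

Delacroix: $298,470 | Haddad: $162,640 | Nwosu: $149,240 | Orozco: $315,060 | Marchetti: $16,580

Total profit-interest units = 64.
Proportional shares (ignoring caps): Delacroix 264,934.69; Haddad 250,216.09; Nwosu 132,467.34; Orozco 279,653.28; Marchetti 14,718.59.
Cap binds for Haddad ($162,640); balance $779,350 reallocated over remaining profit-interest units 47.
Remaining shares: Delacroix 298,474.47 → $298,470; Nwosu 149,237.23 → $149,240; Orozco 315,056.38 → $315,060; Marchetti 16,581.91 → $16,580.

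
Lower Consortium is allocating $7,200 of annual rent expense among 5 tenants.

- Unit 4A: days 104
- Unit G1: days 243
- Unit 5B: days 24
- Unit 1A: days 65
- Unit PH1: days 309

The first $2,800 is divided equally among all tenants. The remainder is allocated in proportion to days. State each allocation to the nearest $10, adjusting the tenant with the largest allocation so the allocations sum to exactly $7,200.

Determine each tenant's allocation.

Unit 4A: $1,170 | Unit G1: $2,000 | Unit 5B: $700 | Unit 1A: $940 | Unit PH1: $2,390

Equal tier: $2,800 ÷ 5 = $560 apiece.
Remainder $4,400 by days (total 745): Unit 4A 614.23 → $610; Unit G1 1,435.17 → $1,440; Unit 5B 141.74 → $140; Unit 1A 383.89 → $380; Unit PH1 1,824.97 → $1,820.
Rounding difference +$10 on remainder applied to Unit PH1.
Totals: Unit 4A $560 + $610 = $1,170; Unit G1 $560 + $1,440 = $2,000; Unit 5B $560 + $140 = $700; Unit 1A $560 + $380 = $940; Unit PH1 $560 + $1,830 = $2,390.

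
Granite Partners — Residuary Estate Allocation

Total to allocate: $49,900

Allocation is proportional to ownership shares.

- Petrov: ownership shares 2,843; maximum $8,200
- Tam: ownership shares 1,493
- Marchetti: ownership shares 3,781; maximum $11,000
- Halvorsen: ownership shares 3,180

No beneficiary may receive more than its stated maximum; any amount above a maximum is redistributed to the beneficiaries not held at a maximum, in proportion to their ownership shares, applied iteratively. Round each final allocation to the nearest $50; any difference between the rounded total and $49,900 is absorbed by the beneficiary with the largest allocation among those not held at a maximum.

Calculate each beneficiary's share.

Sum of ownership shares: 11,297.
Unconstrained shares: Petrov 12,557.82; Tam 6,594.73; Marchetti 16,701.06; Halvorsen 14,046.38.
Held at cap: Petrov ($8,200), Marchetti ($11,000); residual $30,700 reallocated over remaining ownership shares 4,673.
Remaining shares: Tam 9,808.50 → $9,800; Halvorsen 20,891.50 → $20,900.

Petrov: $8,200 · Tam: $9,800 · Marchetti: $11,000 · Halvorsen: $20,900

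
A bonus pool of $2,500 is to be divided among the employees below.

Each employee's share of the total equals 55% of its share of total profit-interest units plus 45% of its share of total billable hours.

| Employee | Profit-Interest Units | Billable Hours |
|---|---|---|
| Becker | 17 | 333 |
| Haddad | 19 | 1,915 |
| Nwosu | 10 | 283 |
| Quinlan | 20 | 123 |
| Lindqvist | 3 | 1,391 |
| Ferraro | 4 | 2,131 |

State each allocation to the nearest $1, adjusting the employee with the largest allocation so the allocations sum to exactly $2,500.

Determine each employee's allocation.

Profit-interest units total 73; billable hours total 6,176.
Combined weights (55% profit-interest units + 45% billable hours): Becker 0.1523; Haddad 0.2827; Nwosu 0.0960; Quinlan 0.1596; Lindqvist 0.1240; Ferraro 0.1854.
Raw shares: Becker 380.86; Haddad 706.71; Nwosu 239.91; Quinlan 399.12; Lindqvist 309.89; Ferraro 463.52.
After rounding ($1): Becker $381; Haddad $707; Nwosu $240; Quinlan $399; Lindqvist $310; Ferraro $464. Sum = $2,501.
Difference $2,500 − $2,501 = −$1 applied to largest allocation (Haddad): Haddad becomes $706.

Becker: $381; Haddad: $706; Nwosu: $240; Quinlan: $399; Lindqvist: $310; Ferraro: $464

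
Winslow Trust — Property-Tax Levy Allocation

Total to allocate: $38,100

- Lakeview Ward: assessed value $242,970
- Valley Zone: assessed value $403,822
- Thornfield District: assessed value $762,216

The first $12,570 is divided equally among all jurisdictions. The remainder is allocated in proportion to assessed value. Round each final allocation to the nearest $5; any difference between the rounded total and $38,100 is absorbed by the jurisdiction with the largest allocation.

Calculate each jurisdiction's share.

Lakeview Ward: $8,590; Valley Zone: $11,505; Thornfield District: $18,005

First tranche $12,570 split equally: $4,190 each.
Remainder $25,530 by assessed value (total 1,409,008): Lakeview Ward 4,402.41 → $4,400; Valley Zone 7,316.90 → $7,315; Thornfield District 13,810.69 → $13,810.
Rounding difference +$5 on remainder applied to Thornfield District.
Totals: Lakeview Ward $4,190 + $4,400 = $8,590; Valley Zone $4,190 + $7,315 = $11,505; Thornfield District $4,190 + $13,815 = $18,005.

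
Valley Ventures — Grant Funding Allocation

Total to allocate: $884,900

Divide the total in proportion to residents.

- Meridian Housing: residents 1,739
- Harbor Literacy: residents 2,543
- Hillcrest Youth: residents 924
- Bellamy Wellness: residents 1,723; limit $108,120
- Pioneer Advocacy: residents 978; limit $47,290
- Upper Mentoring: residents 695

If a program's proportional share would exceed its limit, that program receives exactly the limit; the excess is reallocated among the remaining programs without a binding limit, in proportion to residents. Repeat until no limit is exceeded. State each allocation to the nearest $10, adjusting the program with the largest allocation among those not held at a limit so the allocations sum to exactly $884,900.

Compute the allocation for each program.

Meridian Housing: $214,980 · Harbor Literacy: $314,360 · Hillcrest Youth: $114,230 · Bellamy Wellness: $108,120 · Pioneer Advocacy: $47,290 · Upper Mentoring: $85,920

Total residents = 8,602.
Unconstrained shares: Meridian Housing 178,893.41; Harbor Literacy 261,602.03; Hillcrest Youth 95,053.20; Bellamy Wellness 177,247.47; Pioneer Advocacy 100,608.25; Upper Mentoring 71,495.64.
Held at cap: Bellamy Wellness ($108,120), Pioneer Advocacy ($47,290); balance $729,490 reallocated over remaining residents 5,901.
Remaining shares: Meridian Housing 214,977.65 → $214,980; Harbor Literacy 314,369.27 → $314,370; Hillcrest Youth 114,226.19 → $114,230; Upper Mentoring 85,916.89 → $85,920.
Rounding difference −$10 applied to Harbor Literacy → $314,360.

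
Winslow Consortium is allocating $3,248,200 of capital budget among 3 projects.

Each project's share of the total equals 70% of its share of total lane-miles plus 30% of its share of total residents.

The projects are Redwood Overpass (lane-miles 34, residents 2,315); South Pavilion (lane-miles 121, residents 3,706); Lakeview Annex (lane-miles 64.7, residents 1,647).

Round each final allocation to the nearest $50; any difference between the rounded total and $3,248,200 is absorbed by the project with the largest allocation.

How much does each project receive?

Totals — lane-miles 219.7, residents 7,668.
Combined weights (70% lane-miles + 30% residents): Redwood Overpass 0.1989; South Pavilion 0.5305; Lakeview Annex 0.2706.
Raw shares: Redwood Overpass 646,069.40; South Pavilion 1,723,228.22; Lakeview Annex 878,902.38.
At nearest $50: Redwood Overpass $646,050; South Pavilion $1,723,250; Lakeview Annex $878,900. Sum = $3,248,200.
No rounding difference to absorb.

Redwood Overpass: $646,050; South Pavilion: $1,723,250; Lakeview Annex: $878,900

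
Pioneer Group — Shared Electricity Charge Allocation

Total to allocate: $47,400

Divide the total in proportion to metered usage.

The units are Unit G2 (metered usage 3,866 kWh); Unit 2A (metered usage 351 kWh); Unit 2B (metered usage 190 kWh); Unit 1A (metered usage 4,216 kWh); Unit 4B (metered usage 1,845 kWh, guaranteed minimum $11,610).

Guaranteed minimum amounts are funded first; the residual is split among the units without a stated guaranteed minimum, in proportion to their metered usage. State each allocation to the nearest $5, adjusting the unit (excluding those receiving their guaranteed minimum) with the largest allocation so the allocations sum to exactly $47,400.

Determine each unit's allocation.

Unit G2: $16,045; Unit 2A: $1,455; Unit 2B: $790; Unit 1A: $17,500; Unit 4B: $11,610

Fund the minimums — Unit 4B $11,610. Balance $35,790.
Balance split over remaining metered usage 8,623: Unit G2 16,045.94 → $16,045; Unit 2A 1,456.84 → $1,455; Unit 2B 788.60 → $790; Unit 1A 17,498.62 → $17,500.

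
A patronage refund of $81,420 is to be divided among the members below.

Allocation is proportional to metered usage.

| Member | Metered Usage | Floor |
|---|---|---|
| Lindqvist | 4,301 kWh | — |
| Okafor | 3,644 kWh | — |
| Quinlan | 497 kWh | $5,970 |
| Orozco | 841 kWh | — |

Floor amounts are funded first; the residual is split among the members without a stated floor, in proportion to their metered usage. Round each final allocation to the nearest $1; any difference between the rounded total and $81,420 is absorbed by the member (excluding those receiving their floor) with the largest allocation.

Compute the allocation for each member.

Lindqvist: $36,935 · Okafor: $31,293 · Quinlan: $5,970 · Orozco: $7,222

Minimums first: Quinlan $5,970. Remaining pool $75,450.
Remaining pool split over remaining metered usage 8,786: Lindqvist 36,934.95 → $36,935; Okafor 31,292.94 → $31,293; Orozco 7,222.11 → $7,222.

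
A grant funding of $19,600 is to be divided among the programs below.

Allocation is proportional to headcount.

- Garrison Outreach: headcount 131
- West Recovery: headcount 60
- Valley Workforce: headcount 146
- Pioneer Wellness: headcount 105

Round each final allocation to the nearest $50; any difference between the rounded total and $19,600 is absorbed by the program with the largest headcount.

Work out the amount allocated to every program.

Garrison Outreach: $5,800 · West Recovery: $2,650 · Valley Workforce: $6,500 · Pioneer Wellness: $4,650

Sum of headcount: 442.
Proportional shares: Garrison Outreach 131/442 × $19,600 = 5,809.05; West Recovery 60/442 × $19,600 = 2,660.63; Valley Workforce 146/442 × $19,600 = 6,474.21; Pioneer Wellness 105/442 × $19,600 = 4,656.11.
Rounded to nearest $50: Garrison Outreach $5,800; West Recovery $2,650; Valley Workforce $6,450; Pioneer Wellness $4,650. Sum = $19,550.
Difference $19,600 − $19,550 = +$50 applied to largest headcount (Valley Workforce): Valley Workforce becomes $6,500.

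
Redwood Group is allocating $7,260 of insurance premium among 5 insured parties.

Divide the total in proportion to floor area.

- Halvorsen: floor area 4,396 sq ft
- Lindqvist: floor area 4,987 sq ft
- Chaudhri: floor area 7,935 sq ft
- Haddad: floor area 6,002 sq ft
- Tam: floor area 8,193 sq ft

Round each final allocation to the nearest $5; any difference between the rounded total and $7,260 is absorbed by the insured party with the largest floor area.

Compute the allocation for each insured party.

Halvorsen: $1,015 · Lindqvist: $1,150 · Chaudhri: $1,830 · Haddad: $1,385 · Tam: $1,880

Sum of floor area: 4,396 + 4,987 + 7,935 + 6,002 + 8,193 = 31,513.
Raw shares: Halvorsen 1,012.76; Lindqvist 1,148.91; Chaudhri 1,828.07; Haddad 1,382.75; Tam 1,887.51.
After rounding ($5): Halvorsen $1,015; Lindqvist $1,150; Chaudhri $1,830; Haddad $1,385; Tam $1,890. Sum = $7,270.
Difference $7,260 − $7,270 = −$10 applied to largest floor area (Tam): Tam becomes $1,880.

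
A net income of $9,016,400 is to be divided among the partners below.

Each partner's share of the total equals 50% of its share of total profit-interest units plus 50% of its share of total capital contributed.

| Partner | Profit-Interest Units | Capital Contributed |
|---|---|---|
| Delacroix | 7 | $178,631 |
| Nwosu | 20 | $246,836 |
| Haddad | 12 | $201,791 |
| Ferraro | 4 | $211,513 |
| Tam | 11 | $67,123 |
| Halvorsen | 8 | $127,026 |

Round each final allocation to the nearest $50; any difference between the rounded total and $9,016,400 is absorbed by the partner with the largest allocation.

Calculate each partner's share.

Totals — profit-interest units 62, capital contributed 1,032,920.
Composite weights (50% profit-interest units + 50% capital contributed): Delacroix 0.1429; Nwosu 0.2808; Haddad 0.1945; Ferraro 0.1346; Tam 0.1212; Halvorsen 0.1260.
Pro-rata amounts: Delacroix 1,288,628.89; Nwosu 2,531,578.72; Haddad 1,753,275.69; Ferraro 1,214,004.33; Tam 1,092,801.61; Halvorsen 1,136,110.74.
At nearest $50: Delacroix $1,288,650; Nwosu $2,531,600; Haddad $1,753,300; Ferraro $1,214,000; Tam $1,092,800; Halvorsen $1,136,100. Sum = $9,016,450.
Difference $9,016,400 − $9,016,450 = −$50 applied to largest allocation (Nwosu): Nwosu becomes $2,531,550.

Delacroix: $1,288,650; Nwosu: $2,531,550; Haddad: $1,753,300; Ferraro: $1,214,000; Tam: $1,092,800; Halvorsen: $1,136,100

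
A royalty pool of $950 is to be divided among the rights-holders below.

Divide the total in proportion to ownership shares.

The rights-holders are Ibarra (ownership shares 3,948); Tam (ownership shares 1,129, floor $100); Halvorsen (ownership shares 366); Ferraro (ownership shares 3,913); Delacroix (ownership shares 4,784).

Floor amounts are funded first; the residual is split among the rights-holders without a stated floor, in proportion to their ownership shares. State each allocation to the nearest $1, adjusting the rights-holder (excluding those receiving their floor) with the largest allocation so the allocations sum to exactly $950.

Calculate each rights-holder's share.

Minimums first: Tam $100. Residual $850.
Residual split over remaining ownership shares 13,011: Ibarra 257.92 → $258; Halvorsen 23.91 → $24; Ferraro 255.63 → $256; Delacroix 312.54 → $313.
Rounding difference −$1 applied to Delacroix → $312.

Ibarra: $258 · Tam: $100 · Halvorsen: $24 · Ferraro: $256 · Delacroix: $312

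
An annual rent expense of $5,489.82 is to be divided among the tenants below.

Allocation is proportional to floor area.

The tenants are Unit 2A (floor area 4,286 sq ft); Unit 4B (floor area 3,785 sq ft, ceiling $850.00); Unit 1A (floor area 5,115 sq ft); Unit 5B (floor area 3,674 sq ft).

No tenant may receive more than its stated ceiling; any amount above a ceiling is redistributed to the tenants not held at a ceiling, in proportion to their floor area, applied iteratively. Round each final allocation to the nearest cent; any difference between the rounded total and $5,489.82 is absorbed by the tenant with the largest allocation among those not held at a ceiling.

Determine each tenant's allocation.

Combined floor area = 16,860.
Proportional shares (ignoring caps): Unit 2A 1,395.5735; Unit 4B 1,232.4418; Unit 1A 1,665.5059; Unit 5B 1,196.2989.
Held at cap: Unit 4B ($850.00); balance $4,639.82 reallocated over remaining floor area 13,075.
Shares after redistribution: Unit 2A 1,520.9383 → $1,520.94; Unit 1A 1,815.1189 → $1,815.12; Unit 5B 1,303.7628 → $1,303.76.

Unit 2A: $1,520.94; Unit 4B: $850.00; Unit 1A: $1,815.12; Unit 5B: $1,303.76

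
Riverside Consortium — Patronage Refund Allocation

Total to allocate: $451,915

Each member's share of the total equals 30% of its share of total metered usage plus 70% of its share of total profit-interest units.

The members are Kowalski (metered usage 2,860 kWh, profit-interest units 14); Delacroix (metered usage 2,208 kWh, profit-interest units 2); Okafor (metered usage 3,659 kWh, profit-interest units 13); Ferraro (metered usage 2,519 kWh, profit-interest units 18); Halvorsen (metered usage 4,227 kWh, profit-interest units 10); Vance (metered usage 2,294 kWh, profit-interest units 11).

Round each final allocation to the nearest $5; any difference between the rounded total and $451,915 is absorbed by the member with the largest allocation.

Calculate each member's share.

Totals — metered usage 17,767, profit-interest units 68.
Blended shares (30% metered usage + 70% profit-interest units): Kowalski 0.1924; Delacroix 0.0579; Okafor 0.1956; Ferraro 0.2278; Halvorsen 0.1743; Vance 0.1520.
Unrounded shares: Kowalski 86,952.70; Delacroix 26,152.70; Okafor 88,397.56; Ferraro 102,958.90; Halvorsen 78,775.60; Vance 68,677.53.
At nearest $5: Kowalski $86,955; Delacroix $26,155; Okafor $88,400; Ferraro $102,960; Halvorsen $78,775; Vance $68,680. Sum = $451,925.
Difference $451,915 − $451,925 = −$10 applied to largest allocation (Ferraro): Ferraro becomes $102,950.

Kowalski: $86,955; Delacroix: $26,155; Okafor: $88,400; Ferraro: $102,950; Halvorsen: $78,775; Vance: $68,680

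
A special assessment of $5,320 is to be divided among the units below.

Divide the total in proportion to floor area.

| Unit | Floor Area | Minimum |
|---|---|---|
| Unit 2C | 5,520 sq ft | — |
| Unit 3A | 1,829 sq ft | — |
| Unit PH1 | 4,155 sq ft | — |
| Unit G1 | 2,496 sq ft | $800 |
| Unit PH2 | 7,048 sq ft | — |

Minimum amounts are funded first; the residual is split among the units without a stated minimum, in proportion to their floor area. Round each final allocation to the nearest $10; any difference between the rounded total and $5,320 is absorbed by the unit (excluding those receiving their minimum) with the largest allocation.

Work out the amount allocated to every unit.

Minimums first: Unit G1 $800. Remaining pool $4,520.
Remaining pool split over remaining floor area 18,552: Unit 2C 1,344.89 → $1,340; Unit 3A 445.62 → $450; Unit PH1 1,012.32 → $1,010; Unit PH2 1,717.17 → $1,720.

Unit 2C: $1,340; Unit 3A: $450; Unit PH1: $1,010; Unit G1: $800; Unit PH2: $1,720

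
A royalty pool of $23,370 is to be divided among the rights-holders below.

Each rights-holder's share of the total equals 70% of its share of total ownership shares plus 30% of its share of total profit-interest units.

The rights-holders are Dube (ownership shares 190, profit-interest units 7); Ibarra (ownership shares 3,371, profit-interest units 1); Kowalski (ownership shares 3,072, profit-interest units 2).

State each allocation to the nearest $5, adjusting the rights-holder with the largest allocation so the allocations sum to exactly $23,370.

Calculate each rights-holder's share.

Totals — ownership shares 6,633, profit-interest units 10.
Composite weights (70% ownership shares + 30% profit-interest units): Dube 0.2301; Ibarra 0.3858; Kowalski 0.3842.
Unrounded shares: Dube 5,376.30; Ibarra 9,015.01; Kowalski 8,978.69.
At nearest $5: Dube $5,375; Ibarra $9,015; Kowalski $8,980. Sum = $23,370.
Rounded total matches; no reconciliation needed.

Dube: $5,375 · Ibarra: $9,015 · Kowalski: $8,980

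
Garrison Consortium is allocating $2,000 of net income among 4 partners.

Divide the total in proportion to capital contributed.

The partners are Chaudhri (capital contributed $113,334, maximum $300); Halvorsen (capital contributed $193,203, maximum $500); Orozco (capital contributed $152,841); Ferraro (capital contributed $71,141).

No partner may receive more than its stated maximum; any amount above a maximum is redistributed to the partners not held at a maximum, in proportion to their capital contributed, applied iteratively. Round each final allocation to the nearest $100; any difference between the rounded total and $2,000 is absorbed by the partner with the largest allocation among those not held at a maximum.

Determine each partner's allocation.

Capital contributed total: 530,519.
Proportional shares (ignoring caps): Chaudhri 427.26; Halvorsen 728.35; Orozco 576.19; Ferraro 268.19.
Held at cap: Chaudhri ($300), Halvorsen ($500); balance $1,200 reallocated over remaining capital contributed 223,982.
Remaining shares: Orozco 818.86 → $800; Ferraro 381.14 → $400.

Chaudhri: $300; Halvorsen: $500; Orozco: $800; Ferraro: $400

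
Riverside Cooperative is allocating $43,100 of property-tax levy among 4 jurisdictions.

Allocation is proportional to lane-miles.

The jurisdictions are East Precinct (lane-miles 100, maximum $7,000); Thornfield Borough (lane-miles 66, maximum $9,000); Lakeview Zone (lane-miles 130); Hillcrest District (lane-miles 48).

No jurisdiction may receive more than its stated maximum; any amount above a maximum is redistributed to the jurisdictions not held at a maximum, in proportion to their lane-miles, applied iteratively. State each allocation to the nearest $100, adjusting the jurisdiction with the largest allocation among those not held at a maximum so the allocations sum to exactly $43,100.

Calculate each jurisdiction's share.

Combined lane-miles = 344.
Pro-rata shares before constraints: East Precinct 12,529.07; Thornfield Borough 8,269.19; Lakeview Zone 16,287.79; Hillcrest District 6,013.95.
Held at cap: East Precinct ($7,000); balance $36,100 reallocated over remaining lane-miles 244.
Held at cap: Thornfield Borough ($9,000); balance $27,100 reallocated over remaining lane-miles 178.
Remaining shares: Lakeview Zone 19,792.13 → $19,800; Hillcrest District 7,307.87 → $7,300.

East Precinct: $7,000 | Thornfield Borough: $9,000 | Lakeview Zone: $19,800 | Hillcrest District: $7,300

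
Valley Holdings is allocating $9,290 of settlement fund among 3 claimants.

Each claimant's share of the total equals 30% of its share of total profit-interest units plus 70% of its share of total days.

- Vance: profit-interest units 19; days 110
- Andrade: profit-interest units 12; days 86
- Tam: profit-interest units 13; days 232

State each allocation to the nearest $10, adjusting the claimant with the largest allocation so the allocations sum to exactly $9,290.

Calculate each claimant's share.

Profit-interest units total 44; days total 428.
Composite weights (30% profit-interest units + 70% days): Vance 0.3095; Andrade 0.2225; Tam 0.4681.
Proportional shares: Vance 2,874.81; Andrade 2,066.77; Tam 4,348.42.
After rounding ($10): Vance $2,870; Andrade $2,070; Tam $4,350. Sum = $9,290.
Sum already equals the total — no adjustment.

Vance: $2,870 | Andrade: $2,070 | Tam: $4,350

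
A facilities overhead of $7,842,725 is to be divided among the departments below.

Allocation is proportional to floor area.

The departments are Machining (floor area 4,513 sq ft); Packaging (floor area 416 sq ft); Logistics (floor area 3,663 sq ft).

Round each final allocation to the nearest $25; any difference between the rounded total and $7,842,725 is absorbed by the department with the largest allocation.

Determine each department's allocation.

Machining: $4,119,425 · Packaging: $379,725 · Logistics: $3,343,575

Sum of floor area: 8,592.
Proportional shares: Machining 4,513/8,592 × $7,842,725 = 4,119,438.77; Packaging 416/8,592 × $7,842,725 = 379,722.25; Logistics 3,663/8,592 × $7,842,725 = 3,343,563.98.
After rounding ($25): Machining $4,119,450; Packaging $379,725; Logistics $3,343,575. Sum = $7,842,750.
Difference $7,842,725 − $7,842,750 = −$25 applied to largest allocation (Machining): Machining becomes $4,119,425.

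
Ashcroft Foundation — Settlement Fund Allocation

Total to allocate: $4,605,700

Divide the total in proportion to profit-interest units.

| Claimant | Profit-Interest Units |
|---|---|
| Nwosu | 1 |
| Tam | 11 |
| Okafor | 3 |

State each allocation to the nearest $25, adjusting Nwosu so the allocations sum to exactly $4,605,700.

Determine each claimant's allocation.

Total profit-interest units = 15.
Raw shares: Nwosu 1/15 × $4,605,700 = 307,046.67; Tam 11/15 × $4,605,700 = 3,377,513.33; Okafor 3/15 × $4,605,700 = 921,140.00.
After rounding ($25): Nwosu $307,050; Tam $3,377,525; Okafor $921,150. Sum = $4,605,725.
Difference $4,605,700 − $4,605,725 = −$25 applied to Nwosu: Nwosu becomes $307,025.

Nwosu: $307,025 · Tam: $3,377,525 · Okafor: $921,150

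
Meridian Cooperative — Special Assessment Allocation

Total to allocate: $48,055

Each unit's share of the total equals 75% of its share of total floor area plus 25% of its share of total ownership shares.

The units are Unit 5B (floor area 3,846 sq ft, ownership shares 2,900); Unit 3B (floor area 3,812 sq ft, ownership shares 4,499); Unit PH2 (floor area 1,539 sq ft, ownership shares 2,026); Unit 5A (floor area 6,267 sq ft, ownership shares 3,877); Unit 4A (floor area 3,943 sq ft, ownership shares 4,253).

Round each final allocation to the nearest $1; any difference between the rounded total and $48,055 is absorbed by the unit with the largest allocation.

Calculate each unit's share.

Unit 5B: $9,127; Unit 3B: $10,158; Unit PH2: $4,245; Unit 5A: $14,292; Unit 4A: $10,233

Floor area total 19,407; ownership shares total 17,555.
Composite weights (75% floor area + 25% ownership shares): Unit 5B 0.1899; Unit 3B 0.2114; Unit PH2 0.0883; Unit 5A 0.2974; Unit 4A 0.2129.
Unrounded shares: Unit 5B 9,127.12; Unit 3B 10,158.25; Unit PH2 4,244.61; Unit 5A 14,291.83; Unit 4A 10,233.19.
At nearest $1: Unit 5B $9,127; Unit 3B $10,158; Unit PH2 $4,245; Unit 5A $14,292; Unit 4A $10,233. Sum = $48,055.
No rounding difference to absorb.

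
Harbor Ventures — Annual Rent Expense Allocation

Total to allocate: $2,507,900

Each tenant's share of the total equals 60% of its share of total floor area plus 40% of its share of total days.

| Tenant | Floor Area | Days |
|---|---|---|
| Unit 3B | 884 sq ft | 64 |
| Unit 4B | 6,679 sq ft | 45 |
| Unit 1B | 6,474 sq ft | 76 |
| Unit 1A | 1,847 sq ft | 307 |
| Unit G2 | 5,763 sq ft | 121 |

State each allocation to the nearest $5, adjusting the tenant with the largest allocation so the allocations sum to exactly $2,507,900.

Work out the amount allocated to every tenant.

Unit 3B: $166,185 · Unit 4B: $537,915 · Unit 1B: $574,395 · Unit 1A: $630,790 · Unit G2: $598,615

Totals — floor area 21,647, days 613.
Blended shares (60% floor area + 40% days): Unit 3B 0.0663; Unit 4B 0.2145; Unit 1B 0.2290; Unit 1A 0.2515; Unit G2 0.2387.
Unrounded shares: Unit 3B 166,183.66; Unit 4B 537,916.32; Unit 1B 574,397.00; Unit 1A 630,788.07; Unit G2 598,614.95.
Rounded to nearest $5: Unit 3B $166,185; Unit 4B $537,915; Unit 1B $574,395; Unit 1A $630,790; Unit G2 $598,615. Sum = $2,507,900.
Sum already equals the total — no adjustment.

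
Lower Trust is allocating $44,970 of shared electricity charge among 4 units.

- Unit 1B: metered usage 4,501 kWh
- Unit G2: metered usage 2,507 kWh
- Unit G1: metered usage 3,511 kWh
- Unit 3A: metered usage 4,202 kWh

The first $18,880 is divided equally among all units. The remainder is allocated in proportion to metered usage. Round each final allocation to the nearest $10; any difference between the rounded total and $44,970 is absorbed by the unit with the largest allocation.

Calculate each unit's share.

Unit 1B: $12,700 · Unit G2: $9,160 · Unit G1: $10,940 · Unit 3A: $12,170

First tranche $18,880 split equally: $4,720 each.
Remainder $26,090 by metered usage (total 14,721): Unit 1B 7,977.11 → $7,980; Unit G2 4,443.15 → $4,440; Unit G1 6,222.54 → $6,220; Unit 3A 7,447.20 → $7,450.
Totals: Unit 1B $4,720 + $7,980 = $12,700; Unit G2 $4,720 + $4,440 = $9,160; Unit G1 $4,720 + $6,220 = $10,940; Unit 3A $4,720 + $7,450 = $12,170.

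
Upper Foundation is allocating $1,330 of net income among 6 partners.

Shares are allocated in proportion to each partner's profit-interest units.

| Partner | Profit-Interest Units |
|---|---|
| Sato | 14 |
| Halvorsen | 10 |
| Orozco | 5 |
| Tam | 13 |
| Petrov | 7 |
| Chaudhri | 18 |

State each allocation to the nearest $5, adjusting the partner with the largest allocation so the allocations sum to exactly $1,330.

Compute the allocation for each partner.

Sato: $280; Halvorsen: $200; Orozco: $100; Tam: $260; Petrov: $140; Chaudhri: $350

Sum of profit-interest units: 67.
Pro-rata amounts: Sato 14/67 × $1,330 = 277.91; Halvorsen 10/67 × $1,330 = 198.51; Orozco 5/67 × $1,330 = 99.25; Tam 13/67 × $1,330 = 258.06; Petrov 7/67 × $1,330 = 138.96; Chaudhri 18/67 × $1,330 = 357.31.
Rounded to nearest $5: Sato $280; Halvorsen $200; Orozco $100; Tam $260; Petrov $140; Chaudhri $355. Sum = $1,335.
Difference $1,330 − $1,335 = −$5 applied to largest allocation (Chaudhri): Chaudhri becomes $350.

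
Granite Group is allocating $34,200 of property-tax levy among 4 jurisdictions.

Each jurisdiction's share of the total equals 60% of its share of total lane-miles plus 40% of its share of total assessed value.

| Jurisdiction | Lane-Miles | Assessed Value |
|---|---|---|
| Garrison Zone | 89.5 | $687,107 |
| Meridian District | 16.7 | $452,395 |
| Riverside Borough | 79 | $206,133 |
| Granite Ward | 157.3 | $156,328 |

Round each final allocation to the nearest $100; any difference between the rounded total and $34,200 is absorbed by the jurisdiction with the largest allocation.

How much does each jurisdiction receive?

Garrison Zone: $11,700 | Meridian District: $5,100 | Riverside Borough: $6,600 | Granite Ward: $10,800

Lane-miles total 342.5; assessed value total 1,501,963.
Composite weights (60% lane-miles + 40% assessed value): Garrison Zone 0.3398; Meridian District 0.1497; Riverside Borough 0.1933; Granite Ward 0.3172.
Proportional shares: Garrison Zone 11,620.39; Meridian District 5,120.99; Riverside Borough 6,610.56; Granite Ward 10,848.07.
Rounded to nearest $100: Garrison Zone $11,600; Meridian District $5,100; Riverside Borough $6,600; Granite Ward $10,800. Sum = $34,100.
Difference $34,200 − $34,100 = +$100 applied to largest allocation (Garrison Zone): Garrison Zone becomes $11,700.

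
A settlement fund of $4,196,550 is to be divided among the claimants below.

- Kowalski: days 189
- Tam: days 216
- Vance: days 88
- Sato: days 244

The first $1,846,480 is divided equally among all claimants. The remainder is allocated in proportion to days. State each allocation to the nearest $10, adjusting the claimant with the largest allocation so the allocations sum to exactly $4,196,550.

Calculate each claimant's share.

Kowalski: $1,064,280 · Tam: $1,150,380 · Vance: $742,230 · Sato: $1,239,660

First tranche $1,846,480 split equally: $461,620 each.
Remainder $2,350,070 by days (total 737): Kowalski 602,663.81 → $602,660; Tam 688,758.64 → $688,760; Vance 280,605.37 → $280,610; Sato 778,042.17 → $778,040.
Totals: Kowalski $461,620 + $602,660 = $1,064,280; Tam $461,620 + $688,760 = $1,150,380; Vance $461,620 + $280,610 = $742,230; Sato $461,620 + $778,040 = $1,239,660.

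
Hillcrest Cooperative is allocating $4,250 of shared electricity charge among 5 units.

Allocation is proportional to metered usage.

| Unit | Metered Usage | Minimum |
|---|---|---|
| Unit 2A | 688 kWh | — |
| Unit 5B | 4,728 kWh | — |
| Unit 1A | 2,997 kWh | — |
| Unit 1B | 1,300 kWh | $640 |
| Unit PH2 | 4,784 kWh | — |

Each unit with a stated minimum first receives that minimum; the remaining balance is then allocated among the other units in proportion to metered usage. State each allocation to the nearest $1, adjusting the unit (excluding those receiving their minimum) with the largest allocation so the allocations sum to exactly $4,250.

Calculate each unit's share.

Minimums first: Unit 1B $640. Residual $3,610.
Residual split over remaining metered usage 13,197: Unit 2A 188.20 → $188; Unit 5B 1,293.33 → $1,293; Unit 1A 819.82 → $820; Unit PH2 1,308.65 → $1,309.

Unit 2A: $188; Unit 5B: $1,293; Unit 1A: $820; Unit 1B: $640; Unit PH2: $1,309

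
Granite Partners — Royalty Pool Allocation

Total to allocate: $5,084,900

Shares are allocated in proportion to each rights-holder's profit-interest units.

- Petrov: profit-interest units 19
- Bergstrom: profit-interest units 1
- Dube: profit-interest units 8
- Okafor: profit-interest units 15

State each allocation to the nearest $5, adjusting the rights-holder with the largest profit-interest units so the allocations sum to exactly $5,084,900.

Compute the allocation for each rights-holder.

Sum of profit-interest units: 19 + 1 + 8 + 15 = 43.
Unrounded shares: Petrov 2,246,816.28; Bergstrom 118,253.49; Dube 946,027.91; Okafor 1,773,802.33.
At nearest $5: Petrov $2,246,815; Bergstrom $118,255; Dube $946,030; Okafor $1,773,800. Sum = $5,084,900.
Sum already equals the total — no adjustment.

Petrov: $2,246,815 · Bergstrom: $118,255 · Dube: $946,030 · Okafor: $1,773,800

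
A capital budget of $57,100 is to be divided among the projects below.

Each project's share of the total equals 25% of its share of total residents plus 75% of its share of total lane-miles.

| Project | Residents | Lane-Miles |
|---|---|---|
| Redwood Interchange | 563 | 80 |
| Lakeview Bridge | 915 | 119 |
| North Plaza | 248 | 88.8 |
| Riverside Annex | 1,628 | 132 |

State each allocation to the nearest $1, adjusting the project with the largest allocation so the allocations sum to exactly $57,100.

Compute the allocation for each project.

Redwood Interchange: $10,557; Lakeview Bridge: $16,034; North Plaza: $10,114; Riverside Annex: $20,395

Residents total 3,354; lane-miles total 419.8.
Blended shares (25% residents + 75% lane-miles): Redwood Interchange 0.1849; Lakeview Bridge 0.2808; North Plaza 0.1771; Riverside Annex 0.3572.
Unrounded shares: Redwood Interchange 10,557.22; Lakeview Bridge 16,033.87; North Plaza 10,114.26; Riverside Annex 20,394.65.
After rounding ($1): Redwood Interchange $10,557; Lakeview Bridge $16,034; North Plaza $10,114; Riverside Annex $20,395. Sum = $57,100.
Sum already equals the total — no adjustment.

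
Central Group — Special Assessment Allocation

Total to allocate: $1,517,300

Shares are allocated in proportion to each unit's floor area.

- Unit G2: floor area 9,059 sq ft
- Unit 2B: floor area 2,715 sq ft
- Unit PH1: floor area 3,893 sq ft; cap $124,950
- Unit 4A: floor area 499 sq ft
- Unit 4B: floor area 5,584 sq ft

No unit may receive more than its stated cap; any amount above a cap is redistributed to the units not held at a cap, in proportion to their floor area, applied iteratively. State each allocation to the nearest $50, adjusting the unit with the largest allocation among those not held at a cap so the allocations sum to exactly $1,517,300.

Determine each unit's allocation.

Unit G2: $706,350 · Unit 2B: $211,700 · Unit PH1: $124,950 · Unit 4A: $38,900 · Unit 4B: $435,400

Floor area total: 21,750.
Unconstrained shares: Unit G2 631,964.17; Unit 2B 189,400.90; Unit PH1 271,579.26; Unit 4A 34,810.70; Unit 4B 389,544.97.
Capped: Unit PH1 ($124,950); residual $1,392,350 reallocated over remaining floor area 17,857.
Shares after redistribution: Unit G2 706,350.38 → $706,350; Unit 2B 211,694.59 → $211,700; Unit 4A 38,908.14 → $38,900; Unit 4B 435,396.90 → $435,400.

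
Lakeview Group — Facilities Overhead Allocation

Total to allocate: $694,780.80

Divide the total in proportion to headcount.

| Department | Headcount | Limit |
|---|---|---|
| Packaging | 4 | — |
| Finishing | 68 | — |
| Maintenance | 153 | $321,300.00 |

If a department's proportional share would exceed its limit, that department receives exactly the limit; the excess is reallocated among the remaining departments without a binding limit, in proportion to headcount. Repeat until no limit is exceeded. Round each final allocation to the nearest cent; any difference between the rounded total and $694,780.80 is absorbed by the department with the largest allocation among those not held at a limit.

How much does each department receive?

Packaging: $20,748.93; Finishing: $352,731.87; Maintenance: $321,300.00

Sum of headcount: 225.
Pro-rata shares before constraints: Packaging 12,351.6587; Finishing 209,978.1973; Maintenance 472,450.9440.
Held at cap: Maintenance ($321,300.00); balance $373,480.80 reallocated over remaining headcount 72.
Shares after redistribution: Packaging 20,748.9333 → $20,748.93; Finishing 352,731.8667 → $352,731.87.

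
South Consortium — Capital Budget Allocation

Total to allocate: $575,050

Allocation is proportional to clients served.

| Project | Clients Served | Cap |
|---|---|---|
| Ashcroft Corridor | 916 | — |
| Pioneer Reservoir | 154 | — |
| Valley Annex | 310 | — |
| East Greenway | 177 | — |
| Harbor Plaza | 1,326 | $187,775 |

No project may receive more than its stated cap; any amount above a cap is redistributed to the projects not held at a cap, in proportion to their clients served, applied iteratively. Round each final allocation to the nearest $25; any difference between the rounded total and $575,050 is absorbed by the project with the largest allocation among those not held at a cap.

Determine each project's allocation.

Ashcroft Corridor: $227,850; Pioneer Reservoir: $38,300; Valley Annex: $77,100; East Greenway: $44,025; Harbor Plaza: $187,775

Total clients served = 2,883.
Pro-rata shares before constraints: Ashcroft Corridor 182,707.53; Pioneer Reservoir 30,717.20; Valley Annex 61,833.33; East Greenway 35,304.84; Harbor Plaza 264,487.10.
Capped: Harbor Plaza ($187,775); remaining pool $387,275 reallocated over remaining clients served 1,557.
Remaining shares: Ashcroft Corridor 227,838.09 → $227,850; Pioneer Reservoir 38,304.66 → $38,300; Valley Annex 77,106.78 → $77,100; East Greenway 44,025.48 → $44,025.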